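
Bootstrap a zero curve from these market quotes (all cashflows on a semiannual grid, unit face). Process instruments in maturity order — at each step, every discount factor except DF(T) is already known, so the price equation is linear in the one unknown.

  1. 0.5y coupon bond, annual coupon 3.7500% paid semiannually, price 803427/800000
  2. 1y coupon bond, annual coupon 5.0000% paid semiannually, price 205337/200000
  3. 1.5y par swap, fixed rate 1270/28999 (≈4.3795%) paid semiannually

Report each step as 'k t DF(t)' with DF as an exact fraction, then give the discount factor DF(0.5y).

1 1/2 4929/5000
2 1 611/625
3 3/2 1873/2000
DF(0.5y) = 4929/5000 ≈ 0.985800

step 1 [0.5y] bond c/2=3/160: DF=(803427/800000 − 3/160·(0))/(1+3/160) = 4929/5000 ≈ 0.985800
step 2 [1y] bond c/2=1/40: DF=(205337/200000 − 1/40·(0.985800))/(1+1/40) = 611/625 ≈ 0.977600
step 3 [1.5y] swap r/2=635/28999: DF=(1 − 635/28999·(0.985800+0.977600))/(1+635/28999) = 1873/2000 ≈ 0.936500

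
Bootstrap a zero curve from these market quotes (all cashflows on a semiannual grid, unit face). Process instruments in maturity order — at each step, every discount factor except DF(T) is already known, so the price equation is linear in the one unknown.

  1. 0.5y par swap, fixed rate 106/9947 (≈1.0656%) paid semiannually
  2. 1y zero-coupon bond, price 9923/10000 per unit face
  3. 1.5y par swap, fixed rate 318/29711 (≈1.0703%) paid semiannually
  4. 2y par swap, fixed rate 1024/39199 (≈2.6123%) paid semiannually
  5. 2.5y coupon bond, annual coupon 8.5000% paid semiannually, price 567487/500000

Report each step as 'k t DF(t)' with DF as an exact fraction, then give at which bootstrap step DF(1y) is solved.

1 1/2 9947/10000
2 1 9923/10000
3 3/2 9841/10000
4 2 593/625
5 5/2 9289/10000
DF(1y) is solved at step 2

step 1 [0.5y] swap r/2=53/9947: DF=(1 − 53/9947·(0))/(1+53/9947) = 9947/10000 ≈ 0.994700
step 2 [1y] zero: DF = P = 9923/10000 ≈ 0.992300
step 3 [1.5y] swap r/2=159/29711: DF=(1 − 159/29711·(0.994700+0.992300))/(1+159/29711) = 9841/10000 ≈ 0.984100
step 4 [2y] swap r/2=512/39199: DF=(1 − 512/39199·(0.994700+0.992300+0.984100))/(1+512/39199) = 593/625 ≈ 0.948800
step 5 [2.5y] bond c/2=17/400: DF=(567487/500000 − 17/400·(0.994700+0.992300+0.984100+0.948800))/(1+17/400) = 9289/10000 ≈ 0.928900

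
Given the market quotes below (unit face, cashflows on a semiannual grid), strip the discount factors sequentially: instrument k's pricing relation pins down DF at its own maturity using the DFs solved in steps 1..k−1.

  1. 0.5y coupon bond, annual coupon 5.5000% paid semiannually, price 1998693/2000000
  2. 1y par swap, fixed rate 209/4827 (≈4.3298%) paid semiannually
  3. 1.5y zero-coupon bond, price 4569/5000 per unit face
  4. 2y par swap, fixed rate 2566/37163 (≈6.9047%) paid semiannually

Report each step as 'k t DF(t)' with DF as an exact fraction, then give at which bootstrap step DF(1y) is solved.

1 1/2 4863/5000
2 1 4791/5000
3 3/2 4569/5000
4 2 8717/10000
DF(1y) is solved at step 2

step 1 [0.5y] bond c/2=11/400: DF=(1998693/2000000 − 11/400·(0))/(1+11/400) = 4863/5000 ≈ 0.972600
step 2 [1y] swap r/2=209/9654: DF=(1 − 209/9654·(0.972600))/(1+209/9654) = 4791/5000 ≈ 0.958200
step 3 [1.5y] zero: DF = P = 4569/5000 ≈ 0.913800
step 4 [2y] swap r/2=1283/37163: DF=(1 − 1283/37163·(0.972600+0.958200+0.913800))/(1+1283/37163) = 8717/10000 ≈ 0.871700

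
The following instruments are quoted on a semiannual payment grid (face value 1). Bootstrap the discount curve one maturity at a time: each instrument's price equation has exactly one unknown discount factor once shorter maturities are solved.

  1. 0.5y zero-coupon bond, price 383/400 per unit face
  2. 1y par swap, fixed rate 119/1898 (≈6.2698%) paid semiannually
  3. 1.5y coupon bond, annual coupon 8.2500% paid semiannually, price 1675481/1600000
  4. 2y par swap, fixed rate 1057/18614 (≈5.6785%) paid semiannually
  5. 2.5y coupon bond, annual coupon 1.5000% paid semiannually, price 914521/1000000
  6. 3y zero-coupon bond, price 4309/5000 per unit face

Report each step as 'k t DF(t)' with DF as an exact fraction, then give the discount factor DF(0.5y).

step 1 [0.5y] zero: DF = P = 383/400 ≈ 0.957500
step 2 [1y] swap r/2=119/3796: DF=(1 − 119/3796·(0.957500))/(1+119/3796) = 1881/2000 ≈ 0.940500
step 3 [1.5y] bond c/2=33/800: DF=(1675481/1600000 − 33/800·(0.957500+0.940500))/(1+33/800) = 1861/2000 ≈ 0.930500
step 4 [2y] swap r/2=1057/37228: DF=(1 − 1057/37228·(0.957500+0.940500+0.930500))/(1+1057/37228) = 8943/10000 ≈ 0.894300
step 5 [2.5y] bond c/2=3/400: DF=(914521/1000000 − 3/400·(0.957500+0.940500+0.930500+0.894300))/(1+3/400) = 22/25 ≈ 0.880000
step 6 [3y] zero: DF = P = 4309/5000 ≈ 0.861800

1 1/2 383/400
2 1 1881/2000
3 3/2 1861/2000
4 2 8943/10000
5 5/2 22/25
6 3 4309/5000
DF(0.5y) = 383/400 ≈ 0.957500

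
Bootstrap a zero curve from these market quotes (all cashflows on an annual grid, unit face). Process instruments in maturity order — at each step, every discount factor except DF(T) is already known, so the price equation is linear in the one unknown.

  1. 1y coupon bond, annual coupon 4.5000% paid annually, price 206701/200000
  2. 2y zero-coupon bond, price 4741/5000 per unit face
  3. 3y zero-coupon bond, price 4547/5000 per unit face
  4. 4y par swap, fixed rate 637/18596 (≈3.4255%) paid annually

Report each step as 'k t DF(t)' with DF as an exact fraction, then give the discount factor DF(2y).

1 1 989/1000
2 2 4741/5000
3 3 4547/5000
4 4 4363/5000
DF(2y) = 4741/5000 ≈ 0.948200

step 1 [1y] bond c/1=9/200: DF=(206701/200000 − 9/200·(0))/(1+9/200) = 989/1000 ≈ 0.989000
step 2 [2y] zero: DF = P = 4741/5000 ≈ 0.948200
step 3 [3y] zero: DF = P = 4547/5000 ≈ 0.909400
step 4 [4y] swap r/1=637/18596: DF=(1 − 637/18596·(0.989000+0.948200+0.909400))/(1+637/18596) = 4363/5000 ≈ 0.872600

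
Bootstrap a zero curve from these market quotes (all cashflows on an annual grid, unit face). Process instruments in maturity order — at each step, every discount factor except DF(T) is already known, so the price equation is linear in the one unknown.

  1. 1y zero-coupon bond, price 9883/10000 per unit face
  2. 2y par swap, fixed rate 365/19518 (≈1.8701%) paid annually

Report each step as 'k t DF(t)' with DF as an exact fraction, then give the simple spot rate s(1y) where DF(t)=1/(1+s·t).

1 1 9883/10000
2 2 1927/2000
s(1y) = (1/(9883/10000) − 1)/(1) = 117/9883 ≈ 1.1839%

step 1 [1y] zero: DF = P = 9883/10000 ≈ 0.988300
step 2 [2y] swap r/1=365/19518: DF=(1 − 365/19518·(0.988300))/(1+365/19518) = 1927/2000 ≈ 0.963500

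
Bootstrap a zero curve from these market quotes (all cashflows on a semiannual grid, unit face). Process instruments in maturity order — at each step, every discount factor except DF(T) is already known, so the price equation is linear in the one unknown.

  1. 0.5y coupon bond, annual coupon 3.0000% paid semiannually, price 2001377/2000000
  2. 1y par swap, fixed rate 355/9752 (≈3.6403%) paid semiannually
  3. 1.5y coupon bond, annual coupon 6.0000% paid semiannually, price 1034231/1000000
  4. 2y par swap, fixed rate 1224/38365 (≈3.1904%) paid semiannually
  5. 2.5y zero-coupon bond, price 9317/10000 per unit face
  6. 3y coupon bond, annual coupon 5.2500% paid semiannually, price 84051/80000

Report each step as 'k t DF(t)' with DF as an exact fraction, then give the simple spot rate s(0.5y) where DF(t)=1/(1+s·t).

1 1/2 9859/10000
2 1 1929/2000
3 3/2 9473/10000
4 2 2347/2500
5 5/2 9317/10000
6 3 4509/5000
s(0.5y) = (1/(9859/10000) − 1)/(1/2) = 282/9859 ≈ 2.8603%

step 1 [0.5y] bond c/2=3/200: DF=(2001377/2000000 − 3/200·(0))/(1+3/200) = 9859/10000 ≈ 0.985900
step 2 [1y] swap r/2=355/19504: DF=(1 − 355/19504·(0.985900))/(1+355/19504) = 1929/2000 ≈ 0.964500
step 3 [1.5y] bond c/2=3/100: DF=(1034231/1000000 − 3/100·(0.985900+0.964500))/(1+3/100) = 9473/10000 ≈ 0.947300
step 4 [2y] swap r/2=612/38365: DF=(1 − 612/38365·(0.985900+0.964500+0.947300))/(1+612/38365) = 2347/2500 ≈ 0.938800
step 5 [2.5y] zero: DF = P = 9317/10000 ≈ 0.931700
step 6 [3y] bond c/2=21/800: DF=(84051/80000 − 21/800·(0.985900+0.964500+0.947300+0.938800+0.931700))/(1+21/800) = 4509/5000 ≈ 0.901800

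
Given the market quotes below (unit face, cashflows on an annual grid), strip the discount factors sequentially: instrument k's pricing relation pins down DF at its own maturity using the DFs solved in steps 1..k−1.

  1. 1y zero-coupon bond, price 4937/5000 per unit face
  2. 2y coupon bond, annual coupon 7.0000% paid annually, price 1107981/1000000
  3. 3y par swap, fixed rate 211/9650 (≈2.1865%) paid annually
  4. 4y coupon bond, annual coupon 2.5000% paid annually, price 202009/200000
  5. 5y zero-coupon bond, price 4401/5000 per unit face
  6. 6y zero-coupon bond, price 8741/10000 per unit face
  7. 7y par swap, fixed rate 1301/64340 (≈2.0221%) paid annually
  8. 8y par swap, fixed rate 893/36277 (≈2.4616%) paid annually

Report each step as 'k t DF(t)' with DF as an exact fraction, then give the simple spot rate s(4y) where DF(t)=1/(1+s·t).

step 1 [1y] zero: DF = P = 4937/5000 ≈ 0.987400
step 2 [2y] bond c/1=7/100: DF=(1107981/1000000 − 7/100·(0.987400))/(1+7/100) = 9709/10000 ≈ 0.970900
step 3 [3y] swap r/1=211/9650: DF=(1 − 211/9650·(0.987400+0.970900))/(1+211/9650) = 9367/10000 ≈ 0.936700
step 4 [4y] bond c/1=1/40: DF=(202009/200000 − 1/40·(0.987400+0.970900+0.936700))/(1+1/40) = 2287/2500 ≈ 0.914800
step 5 [5y] zero: DF = P = 4401/5000 ≈ 0.880200
step 6 [6y] zero: DF = P = 8741/10000 ≈ 0.874100
step 7 [7y] swap r/1=1301/64340: DF=(1 − 1301/64340·(0.987400+0.970900+0.936700+0.914800+0.880200+0.874100))/(1+1301/64340) = 8699/10000 ≈ 0.869900
step 8 [8y] swap r/1=893/36277: DF=(1 − 893/36277·(0.987400+0.970900+0.936700+0.914800+0.880200+0.874100+0.869900))/(1+893/36277) = 4107/5000 ≈ 0.821400

1 1 4937/5000
2 2 9709/10000
3 3 9367/10000
4 4 2287/2500
5 5 4401/5000
6 6 8741/10000
7 7 8699/10000
8 8 4107/5000
s(4y) = (1/(2287/2500) − 1)/(4) = 213/9148 ≈ 2.3284%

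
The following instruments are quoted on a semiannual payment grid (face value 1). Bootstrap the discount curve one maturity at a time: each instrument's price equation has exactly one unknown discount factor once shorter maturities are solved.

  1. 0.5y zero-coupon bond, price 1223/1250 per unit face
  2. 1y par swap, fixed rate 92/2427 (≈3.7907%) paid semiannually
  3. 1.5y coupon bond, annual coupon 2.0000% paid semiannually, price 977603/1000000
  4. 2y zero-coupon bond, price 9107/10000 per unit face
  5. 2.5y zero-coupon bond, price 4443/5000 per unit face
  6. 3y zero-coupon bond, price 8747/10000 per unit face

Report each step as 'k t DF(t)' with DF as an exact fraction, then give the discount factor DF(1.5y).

step 1 [0.5y] zero: DF = P = 1223/1250 ≈ 0.978400
step 2 [1y] swap r/2=46/2427: DF=(1 − 46/2427·(0.978400))/(1+46/2427) = 602/625 ≈ 0.963200
step 3 [1.5y] bond c/2=1/100: DF=(977603/1000000 − 1/100·(0.978400+0.963200))/(1+1/100) = 9487/10000 ≈ 0.948700
step 4 [2y] zero: DF = P = 9107/10000 ≈ 0.910700
step 5 [2.5y] zero: DF = P = 4443/5000 ≈ 0.888600
step 6 [3y] zero: DF = P = 8747/10000 ≈ 0.874700

1 1/2 1223/1250
2 1 602/625
3 3/2 9487/10000
4 2 9107/10000
5 5/2 4443/5000
6 3 8747/10000
DF(1.5y) = 9487/10000 ≈ 0.948700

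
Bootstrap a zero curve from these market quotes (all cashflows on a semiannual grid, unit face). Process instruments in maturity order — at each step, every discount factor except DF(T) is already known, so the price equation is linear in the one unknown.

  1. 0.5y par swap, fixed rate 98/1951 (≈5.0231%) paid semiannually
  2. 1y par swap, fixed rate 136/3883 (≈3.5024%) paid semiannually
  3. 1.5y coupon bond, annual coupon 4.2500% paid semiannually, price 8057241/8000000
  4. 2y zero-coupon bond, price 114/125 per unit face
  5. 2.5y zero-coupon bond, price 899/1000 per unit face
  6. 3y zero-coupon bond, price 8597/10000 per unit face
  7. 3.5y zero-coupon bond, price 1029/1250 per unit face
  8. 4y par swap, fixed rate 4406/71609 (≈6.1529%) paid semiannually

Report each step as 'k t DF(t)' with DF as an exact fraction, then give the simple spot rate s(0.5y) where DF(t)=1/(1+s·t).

1 1/2 1951/2000
2 1 483/500
3 3/2 4729/5000
4 2 114/125
5 5/2 899/1000
6 3 8597/10000
7 7/2 1029/1250
8 4 7797/10000
s(0.5y) = (1/(1951/2000) − 1)/(1/2) = 98/1951 ≈ 5.0231%

step 1 [0.5y] swap r/2=49/1951: DF=(1 − 49/1951·(0))/(1+49/1951) = 1951/2000 ≈ 0.975500
step 2 [1y] swap r/2=68/3883: DF=(1 − 68/3883·(0.975500))/(1+68/3883) = 483/500 ≈ 0.966000
step 3 [1.5y] bond c/2=17/800: DF=(8057241/8000000 − 17/800·(0.975500+0.966000))/(1+17/800) = 4729/5000 ≈ 0.945800
step 4 [2y] zero: DF = P = 114/125 ≈ 0.912000
step 5 [2.5y] zero: DF = P = 899/1000 ≈ 0.899000
step 6 [3y] zero: DF = P = 8597/10000 ≈ 0.859700
step 7 [3.5y] zero: DF = P = 1029/1250 ≈ 0.823200
step 8 [4y] swap r/2=2203/71609: DF=(1 − 2203/71609·(0.975500+0.966000+0.945800+0.912000+0.899000+0.859700+0.823200))/(1+2203/71609) = 7797/10000 ≈ 0.779700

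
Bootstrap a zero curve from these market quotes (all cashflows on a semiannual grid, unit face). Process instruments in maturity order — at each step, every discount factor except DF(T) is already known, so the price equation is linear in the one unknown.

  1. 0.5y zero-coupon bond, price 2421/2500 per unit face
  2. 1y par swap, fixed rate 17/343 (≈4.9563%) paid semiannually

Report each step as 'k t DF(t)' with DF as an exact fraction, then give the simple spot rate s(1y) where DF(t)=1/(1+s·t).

step 1 [0.5y] zero: DF = P = 2421/2500 ≈ 0.968400
step 2 [1y] swap r/2=17/686: DF=(1 − 17/686·(0.968400))/(1+17/686) = 2381/2500 ≈ 0.952400

1 1/2 2421/2500
2 1 2381/2500
s(1y) = (1/(2381/2500) − 1)/(1) = 119/2381 ≈ 4.9979%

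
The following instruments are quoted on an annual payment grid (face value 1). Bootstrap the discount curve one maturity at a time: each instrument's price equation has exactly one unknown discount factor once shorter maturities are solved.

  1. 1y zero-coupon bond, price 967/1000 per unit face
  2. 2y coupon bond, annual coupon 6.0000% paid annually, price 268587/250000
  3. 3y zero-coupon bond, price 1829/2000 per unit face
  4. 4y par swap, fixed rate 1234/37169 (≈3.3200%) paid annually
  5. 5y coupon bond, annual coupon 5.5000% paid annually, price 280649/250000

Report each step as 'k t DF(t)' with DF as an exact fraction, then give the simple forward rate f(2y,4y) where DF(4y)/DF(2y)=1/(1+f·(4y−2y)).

1 1 967/1000
2 2 2397/2500
3 3 1829/2000
4 4 4383/5000
5 5 8703/10000
f(2y,4y) = ((2397/2500)/(4383/5000) − 1)/(2) = 137/2922 ≈ 4.6886%

step 1 [1y] zero: DF = P = 967/1000 ≈ 0.967000
step 2 [2y] bond c/1=3/50: DF=(268587/250000 − 3/50·(0.967000))/(1+3/50) = 2397/2500 ≈ 0.958800
step 3 [3y] zero: DF = P = 1829/2000 ≈ 0.914500
step 4 [4y] swap r/1=1234/37169: DF=(1 − 1234/37169·(0.967000+0.958800+0.914500))/(1+1234/37169) = 4383/5000 ≈ 0.876600
step 5 [5y] bond c/1=11/200: DF=(280649/250000 − 11/200·(0.967000+0.958800+0.914500+0.876600))/(1+11/200) = 8703/10000 ≈ 0.870300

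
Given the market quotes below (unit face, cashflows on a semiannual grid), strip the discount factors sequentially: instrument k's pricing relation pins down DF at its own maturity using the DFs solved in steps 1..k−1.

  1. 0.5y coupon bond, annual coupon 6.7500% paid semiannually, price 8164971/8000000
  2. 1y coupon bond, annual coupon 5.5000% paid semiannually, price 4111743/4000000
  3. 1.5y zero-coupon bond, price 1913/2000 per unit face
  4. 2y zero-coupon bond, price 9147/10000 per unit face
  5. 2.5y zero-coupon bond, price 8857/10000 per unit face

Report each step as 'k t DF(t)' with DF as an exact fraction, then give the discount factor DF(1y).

step 1 [0.5y] bond c/2=27/800: DF=(8164971/8000000 − 27/800·(0))/(1+27/800) = 9873/10000 ≈ 0.987300
step 2 [1y] bond c/2=11/400: DF=(4111743/4000000 − 11/400·(0.987300))/(1+11/400) = 487/500 ≈ 0.974000
step 3 [1.5y] zero: DF = P = 1913/2000 ≈ 0.956500
step 4 [2y] zero: DF = P = 9147/10000 ≈ 0.914700
step 5 [2.5y] zero: DF = P = 8857/10000 ≈ 0.885700

1 1/2 9873/10000
2 1 487/500
3 3/2 1913/2000
4 2 9147/10000
5 5/2 8857/10000
DF(1y) = 487/500 ≈ 0.974000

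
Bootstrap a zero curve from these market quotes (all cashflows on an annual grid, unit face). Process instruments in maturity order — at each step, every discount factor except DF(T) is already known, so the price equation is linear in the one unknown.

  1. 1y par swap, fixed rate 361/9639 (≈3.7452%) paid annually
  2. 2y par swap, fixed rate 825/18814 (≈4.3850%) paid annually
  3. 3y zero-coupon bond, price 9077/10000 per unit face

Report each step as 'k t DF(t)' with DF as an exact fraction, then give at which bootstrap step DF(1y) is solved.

1 1 9639/10000
2 2 367/400
3 3 9077/10000
DF(1y) is solved at step 1

step 1 [1y] swap r/1=361/9639: DF=(1 − 361/9639·(0))/(1+361/9639) = 9639/10000 ≈ 0.963900
step 2 [2y] swap r/1=825/18814: DF=(1 − 825/18814·(0.963900))/(1+825/18814) = 367/400 ≈ 0.917500
step 3 [3y] zero: DF = P = 9077/10000 ≈ 0.907700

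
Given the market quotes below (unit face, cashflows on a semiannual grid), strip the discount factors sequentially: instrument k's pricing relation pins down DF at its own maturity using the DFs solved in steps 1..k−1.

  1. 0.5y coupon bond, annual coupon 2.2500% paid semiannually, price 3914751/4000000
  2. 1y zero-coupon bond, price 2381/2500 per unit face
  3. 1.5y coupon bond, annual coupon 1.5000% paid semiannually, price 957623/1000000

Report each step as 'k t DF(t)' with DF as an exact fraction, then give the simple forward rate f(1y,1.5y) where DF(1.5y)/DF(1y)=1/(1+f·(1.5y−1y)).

1 1/2 4839/5000
2 1 2381/2500
3 3/2 4681/5000
f(1y,1.5y) = ((2381/2500)/(4681/5000) − 1)/(1/2) = 162/4681 ≈ 3.4608%

step 1 [0.5y] bond c/2=9/800: DF=(3914751/4000000 − 9/800·(0))/(1+9/800) = 4839/5000 ≈ 0.967800
step 2 [1y] zero: DF = P = 2381/2500 ≈ 0.952400
step 3 [1.5y] bond c/2=3/400: DF=(957623/1000000 − 3/400·(0.967800+0.952400))/(1+3/400) = 4681/5000 ≈ 0.936200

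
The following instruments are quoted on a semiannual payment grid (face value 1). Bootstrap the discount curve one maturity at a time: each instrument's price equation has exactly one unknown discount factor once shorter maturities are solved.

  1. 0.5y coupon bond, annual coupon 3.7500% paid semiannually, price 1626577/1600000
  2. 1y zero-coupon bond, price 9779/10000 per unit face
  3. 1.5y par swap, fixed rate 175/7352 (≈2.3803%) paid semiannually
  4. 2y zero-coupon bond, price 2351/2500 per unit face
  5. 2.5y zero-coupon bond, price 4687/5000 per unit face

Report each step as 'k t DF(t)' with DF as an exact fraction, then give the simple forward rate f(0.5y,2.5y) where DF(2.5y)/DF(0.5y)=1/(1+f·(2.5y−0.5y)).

1 1/2 9979/10000
2 1 9779/10000
3 3/2 193/200
4 2 2351/2500
5 5/2 4687/5000
f(0.5y,2.5y) = ((9979/10000)/(4687/5000) − 1)/(2) = 605/18748 ≈ 3.2270%

step 1 [0.5y] bond c/2=3/160: DF=(1626577/1600000 − 3/160·(0))/(1+3/160) = 9979/10000 ≈ 0.997900
step 2 [1y] zero: DF = P = 9779/10000 ≈ 0.977900
step 3 [1.5y] swap r/2=175/14704: DF=(1 − 175/14704·(0.997900+0.977900))/(1+175/14704) = 193/200 ≈ 0.965000
step 4 [2y] zero: DF = P = 2351/2500 ≈ 0.940400
step 5 [2.5y] zero: DF = P = 4687/5000 ≈ 0.937400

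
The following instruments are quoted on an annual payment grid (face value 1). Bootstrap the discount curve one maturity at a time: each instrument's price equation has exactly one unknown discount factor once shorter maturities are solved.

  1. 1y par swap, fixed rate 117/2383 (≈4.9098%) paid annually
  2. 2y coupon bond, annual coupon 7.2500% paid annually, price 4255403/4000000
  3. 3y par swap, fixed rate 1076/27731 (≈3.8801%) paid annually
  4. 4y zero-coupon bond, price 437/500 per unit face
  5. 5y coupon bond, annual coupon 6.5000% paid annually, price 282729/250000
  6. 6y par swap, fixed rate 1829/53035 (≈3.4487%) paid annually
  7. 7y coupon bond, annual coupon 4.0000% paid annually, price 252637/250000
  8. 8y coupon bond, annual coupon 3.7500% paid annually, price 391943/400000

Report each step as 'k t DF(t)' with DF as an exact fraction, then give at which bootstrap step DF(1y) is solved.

step 1 [1y] swap r/1=117/2383: DF=(1 − 117/2383·(0))/(1+117/2383) = 2383/2500 ≈ 0.953200
step 2 [2y] bond c/1=29/400: DF=(4255403/4000000 − 29/400·(0.953200))/(1+29/400) = 371/400 ≈ 0.927500
step 3 [3y] swap r/1=1076/27731: DF=(1 − 1076/27731·(0.953200+0.927500))/(1+1076/27731) = 2231/2500 ≈ 0.892400
step 4 [4y] zero: DF = P = 437/500 ≈ 0.874000
step 5 [5y] bond c/1=13/200: DF=(282729/250000 − 13/200·(0.953200+0.927500+0.892400+0.874000))/(1+13/200) = 8393/10000 ≈ 0.839300
step 6 [6y] swap r/1=1829/53035: DF=(1 − 1829/53035·(0.953200+0.927500+0.892400+0.874000+0.839300))/(1+1829/53035) = 8171/10000 ≈ 0.817100
step 7 [7y] bond c/1=1/25: DF=(252637/250000 − 1/25·(0.953200+0.927500+0.892400+0.874000+0.839300+0.817100))/(1+1/25) = 7677/10000 ≈ 0.767700
step 8 [8y] bond c/1=3/80: DF=(391943/400000 − 3/80·(0.953200+0.927500+0.892400+0.874000+0.839300+0.817100+0.767700))/(1+3/80) = 29/40 ≈ 0.725000

1 1 2383/2500
2 2 371/400
3 3 2231/2500
4 4 437/500
5 5 8393/10000
6 6 8171/10000
7 7 7677/10000
8 8 29/40
DF(1y) is solved at step 1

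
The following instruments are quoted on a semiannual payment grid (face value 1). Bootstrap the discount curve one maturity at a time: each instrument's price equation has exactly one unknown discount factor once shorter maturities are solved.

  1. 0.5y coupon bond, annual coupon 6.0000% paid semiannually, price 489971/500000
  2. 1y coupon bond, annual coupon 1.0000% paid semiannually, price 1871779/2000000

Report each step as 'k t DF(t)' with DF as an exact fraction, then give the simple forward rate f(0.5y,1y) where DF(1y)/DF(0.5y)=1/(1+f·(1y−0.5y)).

1 1/2 4757/5000
2 1 1853/2000
f(0.5y,1y) = ((4757/5000)/(1853/2000) − 1)/(1/2) = 498/9265 ≈ 5.3751%

step 1 [0.5y] bond c/2=3/100: DF=(489971/500000 − 3/100·(0))/(1+3/100) = 4757/5000 ≈ 0.951400
step 2 [1y] bond c/2=1/200: DF=(1871779/2000000 − 1/200·(0.951400))/(1+1/200) = 1853/2000 ≈ 0.926500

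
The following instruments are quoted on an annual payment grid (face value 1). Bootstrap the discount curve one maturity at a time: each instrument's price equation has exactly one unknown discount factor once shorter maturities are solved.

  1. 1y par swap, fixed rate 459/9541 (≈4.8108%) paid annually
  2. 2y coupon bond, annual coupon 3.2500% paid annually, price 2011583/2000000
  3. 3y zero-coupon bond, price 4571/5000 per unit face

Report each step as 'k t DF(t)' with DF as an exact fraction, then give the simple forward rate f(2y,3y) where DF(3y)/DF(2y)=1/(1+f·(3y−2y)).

1 1 9541/10000
2 2 9441/10000
3 3 4571/5000
f(2y,3y) = ((9441/10000)/(4571/5000) − 1)/(1) = 299/9142 ≈ 3.2706%

step 1 [1y] swap r/1=459/9541: DF=(1 − 459/9541·(0))/(1+459/9541) = 9541/10000 ≈ 0.954100
step 2 [2y] bond c/1=13/400: DF=(2011583/2000000 − 13/400·(0.954100))/(1+13/400) = 9441/10000 ≈ 0.944100
step 3 [3y] zero: DF = P = 4571/5000 ≈ 0.914200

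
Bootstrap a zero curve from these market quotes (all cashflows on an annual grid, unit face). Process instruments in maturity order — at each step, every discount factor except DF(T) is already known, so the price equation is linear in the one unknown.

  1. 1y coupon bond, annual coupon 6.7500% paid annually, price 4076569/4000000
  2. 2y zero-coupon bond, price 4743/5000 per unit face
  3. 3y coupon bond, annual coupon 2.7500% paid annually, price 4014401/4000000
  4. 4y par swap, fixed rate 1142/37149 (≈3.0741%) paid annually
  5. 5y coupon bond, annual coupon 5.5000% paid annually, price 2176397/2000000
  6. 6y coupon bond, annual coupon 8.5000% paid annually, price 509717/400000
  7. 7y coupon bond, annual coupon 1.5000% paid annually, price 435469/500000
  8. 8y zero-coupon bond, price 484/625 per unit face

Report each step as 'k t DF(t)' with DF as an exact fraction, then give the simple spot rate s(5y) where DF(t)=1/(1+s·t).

1 1 9547/10000
2 2 4743/5000
3 3 4629/5000
4 4 4429/5000
5 5 4189/5000
6 6 4089/5000
7 7 7787/10000
8 8 484/625
s(5y) = (1/(4189/5000) − 1)/(5) = 811/20945 ≈ 3.8720%

step 1 [1y] bond c/1=27/400: DF=(4076569/4000000 − 27/400·(0))/(1+27/400) = 9547/10000 ≈ 0.954700
step 2 [2y] zero: DF = P = 4743/5000 ≈ 0.948600
step 3 [3y] bond c/1=11/400: DF=(4014401/4000000 − 11/400·(0.954700+0.948600))/(1+11/400) = 4629/5000 ≈ 0.925800
step 4 [4y] swap r/1=1142/37149: DF=(1 − 1142/37149·(0.954700+0.948600+0.925800))/(1+1142/37149) = 4429/5000 ≈ 0.885800
step 5 [5y] bond c/1=11/200: DF=(2176397/2000000 − 11/200·(0.954700+0.948600+0.925800+0.885800))/(1+11/200) = 4189/5000 ≈ 0.837800
step 6 [6y] bond c/1=17/200: DF=(509717/400000 − 17/200·(0.954700+0.948600+0.925800+0.885800+0.837800))/(1+17/200) = 4089/5000 ≈ 0.817800
step 7 [7y] bond c/1=3/200: DF=(435469/500000 − 3/200·(0.954700+0.948600+0.925800+0.885800+0.837800+0.817800))/(1+3/200) = 7787/10000 ≈ 0.778700
step 8 [8y] zero: DF = P = 484/625 ≈ 0.774400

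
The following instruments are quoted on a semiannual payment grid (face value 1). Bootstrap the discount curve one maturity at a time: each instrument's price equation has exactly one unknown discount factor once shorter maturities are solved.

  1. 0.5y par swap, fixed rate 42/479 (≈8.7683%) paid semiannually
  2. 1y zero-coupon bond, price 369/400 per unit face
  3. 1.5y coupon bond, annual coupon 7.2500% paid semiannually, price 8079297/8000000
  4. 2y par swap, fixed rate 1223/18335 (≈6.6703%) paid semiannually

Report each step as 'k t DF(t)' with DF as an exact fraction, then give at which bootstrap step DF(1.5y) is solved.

step 1 [0.5y] swap r/2=21/479: DF=(1 − 21/479·(0))/(1+21/479) = 479/500 ≈ 0.958000
step 2 [1y] zero: DF = P = 369/400 ≈ 0.922500
step 3 [1.5y] bond c/2=29/800: DF=(8079297/8000000 − 29/800·(0.958000+0.922500))/(1+29/800) = 568/625 ≈ 0.908800
step 4 [2y] swap r/2=1223/36670: DF=(1 − 1223/36670·(0.958000+0.922500+0.908800))/(1+1223/36670) = 8777/10000 ≈ 0.877700

1 1/2 479/500
2 1 369/400
3 3/2 568/625
4 2 8777/10000
DF(1.5y) is solved at step 3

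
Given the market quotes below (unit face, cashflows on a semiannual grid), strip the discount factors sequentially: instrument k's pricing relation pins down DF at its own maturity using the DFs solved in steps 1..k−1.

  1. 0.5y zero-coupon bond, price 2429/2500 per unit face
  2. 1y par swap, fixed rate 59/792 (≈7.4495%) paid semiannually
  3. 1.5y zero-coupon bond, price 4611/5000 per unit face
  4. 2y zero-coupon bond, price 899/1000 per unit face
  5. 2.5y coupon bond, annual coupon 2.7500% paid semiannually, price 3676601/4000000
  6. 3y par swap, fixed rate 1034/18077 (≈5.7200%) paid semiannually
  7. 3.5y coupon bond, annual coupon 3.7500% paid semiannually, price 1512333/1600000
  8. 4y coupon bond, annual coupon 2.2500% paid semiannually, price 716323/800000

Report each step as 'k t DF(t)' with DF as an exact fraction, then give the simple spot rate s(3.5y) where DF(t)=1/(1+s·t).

step 1 [0.5y] zero: DF = P = 2429/2500 ≈ 0.971600
step 2 [1y] swap r/2=59/1584: DF=(1 − 59/1584·(0.971600))/(1+59/1584) = 2323/2500 ≈ 0.929200
step 3 [1.5y] zero: DF = P = 4611/5000 ≈ 0.922200
step 4 [2y] zero: DF = P = 899/1000 ≈ 0.899000
step 5 [2.5y] bond c/2=11/800: DF=(3676601/4000000 − 11/800·(0.971600+0.929200+0.922200+0.899000))/(1+11/800) = 4281/5000 ≈ 0.856200
step 6 [3y] swap r/2=517/18077: DF=(1 − 517/18077·(0.971600+0.929200+0.922200+0.899000+0.856200))/(1+517/18077) = 8449/10000 ≈ 0.844900
step 7 [3.5y] bond c/2=3/160: DF=(1512333/1600000 − 3/160·(0.971600+0.929200+0.922200+0.899000+0.856200+0.844900))/(1+3/160) = 207/250 ≈ 0.828000
step 8 [4y] bond c/2=9/800: DF=(716323/800000 − 9/800·(0.971600+0.929200+0.922200+0.899000+0.856200+0.844900+0.828000))/(1+9/800) = 8159/10000 ≈ 0.815900

1 1/2 2429/2500
2 1 2323/2500
3 3/2 4611/5000
4 2 899/1000
5 5/2 4281/5000
6 3 8449/10000
7 7/2 207/250
8 4 8159/10000
s(3.5y) = (1/(207/250) − 1)/(7/2) = 86/1449 ≈ 5.9351%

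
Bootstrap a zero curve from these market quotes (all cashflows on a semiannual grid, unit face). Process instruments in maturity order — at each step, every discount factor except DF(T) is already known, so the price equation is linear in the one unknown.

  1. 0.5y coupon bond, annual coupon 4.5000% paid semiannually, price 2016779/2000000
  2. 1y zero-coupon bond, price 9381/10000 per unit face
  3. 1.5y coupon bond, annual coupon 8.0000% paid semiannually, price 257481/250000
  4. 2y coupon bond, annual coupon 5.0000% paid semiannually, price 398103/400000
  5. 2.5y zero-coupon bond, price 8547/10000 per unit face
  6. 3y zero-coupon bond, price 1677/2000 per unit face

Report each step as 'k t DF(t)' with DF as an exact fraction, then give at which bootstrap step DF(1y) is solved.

1 1/2 4931/5000
2 1 9381/10000
3 3/2 9163/10000
4 2 9017/10000
5 5/2 8547/10000
6 3 1677/2000
DF(1y) is solved at step 2

step 1 [0.5y] bond c/2=9/400: DF=(2016779/2000000 − 9/400·(0))/(1+9/400) = 4931/5000 ≈ 0.986200
step 2 [1y] zero: DF = P = 9381/10000 ≈ 0.938100
step 3 [1.5y] bond c/2=1/25: DF=(257481/250000 − 1/25·(0.986200+0.938100))/(1+1/25) = 9163/10000 ≈ 0.916300
step 4 [2y] bond c/2=1/40: DF=(398103/400000 − 1/40·(0.986200+0.938100+0.916300))/(1+1/40) = 9017/10000 ≈ 0.901700
step 5 [2.5y] zero: DF = P = 8547/10000 ≈ 0.854700
step 6 [3y] zero: DF = P = 1677/2000 ≈ 0.838500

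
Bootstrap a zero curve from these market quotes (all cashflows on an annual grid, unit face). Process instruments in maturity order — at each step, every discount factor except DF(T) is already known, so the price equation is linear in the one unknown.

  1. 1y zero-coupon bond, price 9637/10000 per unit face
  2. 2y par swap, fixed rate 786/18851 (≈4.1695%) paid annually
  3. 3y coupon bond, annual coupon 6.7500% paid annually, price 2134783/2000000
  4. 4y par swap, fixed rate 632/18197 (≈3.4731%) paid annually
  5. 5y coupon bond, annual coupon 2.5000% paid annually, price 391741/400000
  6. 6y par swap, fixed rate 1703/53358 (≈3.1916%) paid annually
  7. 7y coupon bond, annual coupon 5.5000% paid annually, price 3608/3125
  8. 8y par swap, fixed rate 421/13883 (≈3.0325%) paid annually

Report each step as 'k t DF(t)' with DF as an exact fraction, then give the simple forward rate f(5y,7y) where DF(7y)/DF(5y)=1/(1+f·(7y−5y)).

1 1 9637/10000
2 2 4607/5000
3 3 8807/10000
4 4 546/625
5 5 8667/10000
6 6 8297/10000
7 7 4081/5000
8 8 1579/2000
f(5y,7y) = ((8667/10000)/(4081/5000) − 1)/(2) = 505/16324 ≈ 3.0936%

step 1 [1y] zero: DF = P = 9637/10000 ≈ 0.963700
step 2 [2y] swap r/1=786/18851: DF=(1 − 786/18851·(0.963700))/(1+786/18851) = 4607/5000 ≈ 0.921400
step 3 [3y] bond c/1=27/400: DF=(2134783/2000000 − 27/400·(0.963700+0.921400))/(1+27/400) = 8807/10000 ≈ 0.880700
step 4 [4y] swap r/1=632/18197: DF=(1 − 632/18197·(0.963700+0.921400+0.880700))/(1+632/18197) = 546/625 ≈ 0.873600
step 5 [5y] bond c/1=1/40: DF=(391741/400000 − 1/40·(0.963700+0.921400+0.880700+0.873600))/(1+1/40) = 8667/10000 ≈ 0.866700
step 6 [6y] swap r/1=1703/53358: DF=(1 − 1703/53358·(0.963700+0.921400+0.880700+0.873600+0.866700))/(1+1703/53358) = 8297/10000 ≈ 0.829700
step 7 [7y] bond c/1=11/200: DF=(3608/3125 − 11/200·(0.963700+0.921400+0.880700+0.873600+0.866700+0.829700))/(1+11/200) = 4081/5000 ≈ 0.816200
step 8 [8y] swap r/1=421/13883: DF=(1 − 421/13883·(0.963700+0.921400+0.880700+0.873600+0.866700+0.829700+0.816200))/(1+421/13883) = 1579/2000 ≈ 0.789500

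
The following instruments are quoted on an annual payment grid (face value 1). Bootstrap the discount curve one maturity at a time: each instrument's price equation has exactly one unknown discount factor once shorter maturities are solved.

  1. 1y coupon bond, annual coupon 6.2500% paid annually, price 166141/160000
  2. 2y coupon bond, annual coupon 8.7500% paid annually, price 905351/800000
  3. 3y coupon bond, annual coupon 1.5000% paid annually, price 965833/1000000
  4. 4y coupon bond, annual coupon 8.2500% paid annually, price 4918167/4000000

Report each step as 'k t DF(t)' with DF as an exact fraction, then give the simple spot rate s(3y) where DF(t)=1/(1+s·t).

step 1 [1y] bond c/1=1/16: DF=(166141/160000 − 1/16·(0))/(1+1/16) = 9773/10000 ≈ 0.977300
step 2 [2y] bond c/1=7/80: DF=(905351/800000 − 7/80·(0.977300))/(1+7/80) = 481/500 ≈ 0.962000
step 3 [3y] bond c/1=3/200: DF=(965833/1000000 − 3/200·(0.977300+0.962000))/(1+3/200) = 9229/10000 ≈ 0.922900
step 4 [4y] bond c/1=33/400: DF=(4918167/4000000 − 33/400·(0.977300+0.962000+0.922900))/(1+33/400) = 9177/10000 ≈ 0.917700

1 1 9773/10000
2 2 481/500
3 3 9229/10000
4 4 9177/10000
s(3y) = (1/(9229/10000) − 1)/(3) = 257/9229 ≈ 2.7847%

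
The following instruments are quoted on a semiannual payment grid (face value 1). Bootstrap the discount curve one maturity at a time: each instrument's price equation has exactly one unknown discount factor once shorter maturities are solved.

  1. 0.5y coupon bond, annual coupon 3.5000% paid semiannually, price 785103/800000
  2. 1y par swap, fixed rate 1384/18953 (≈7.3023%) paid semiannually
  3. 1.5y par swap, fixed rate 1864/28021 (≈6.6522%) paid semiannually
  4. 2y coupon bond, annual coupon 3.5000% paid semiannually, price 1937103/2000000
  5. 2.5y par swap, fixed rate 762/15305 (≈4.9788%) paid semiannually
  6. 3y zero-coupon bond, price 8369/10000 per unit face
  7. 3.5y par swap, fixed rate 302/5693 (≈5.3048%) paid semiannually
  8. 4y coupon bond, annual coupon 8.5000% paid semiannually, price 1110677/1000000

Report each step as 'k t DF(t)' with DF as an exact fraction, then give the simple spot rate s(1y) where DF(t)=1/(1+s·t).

1 1/2 1929/2000
2 1 2327/2500
3 3/2 2267/2500
4 2 9037/10000
5 5/2 8857/10000
6 3 8369/10000
7 7/2 8339/10000
8 4 8101/10000
s(1y) = (1/(2327/2500) − 1)/(1) = 173/2327 ≈ 7.4345%

step 1 [0.5y] bond c/2=7/400: DF=(785103/800000 − 7/400·(0))/(1+7/400) = 1929/2000 ≈ 0.964500
step 2 [1y] swap r/2=692/18953: DF=(1 − 692/18953·(0.964500))/(1+692/18953) = 2327/2500 ≈ 0.930800
step 3 [1.5y] swap r/2=932/28021: DF=(1 − 932/28021·(0.964500+0.930800))/(1+932/28021) = 2267/2500 ≈ 0.906800
step 4 [2y] bond c/2=7/400: DF=(1937103/2000000 − 7/400·(0.964500+0.930800+0.906800))/(1+7/400) = 9037/10000 ≈ 0.903700
step 5 [2.5y] swap r/2=381/15305: DF=(1 − 381/15305·(0.964500+0.930800+0.906800+0.903700))/(1+381/15305) = 8857/10000 ≈ 0.885700
step 6 [3y] zero: DF = P = 8369/10000 ≈ 0.836900
step 7 [3.5y] swap r/2=151/5693: DF=(1 − 151/5693·(0.964500+0.930800+0.906800+0.903700+0.885700+0.836900))/(1+151/5693) = 8339/10000 ≈ 0.833900
step 8 [4y] bond c/2=17/400: DF=(1110677/1000000 − 17/400·(0.964500+0.930800+0.906800+0.903700+0.885700+0.836900+0.833900))/(1+17/400) = 8101/10000 ≈ 0.810100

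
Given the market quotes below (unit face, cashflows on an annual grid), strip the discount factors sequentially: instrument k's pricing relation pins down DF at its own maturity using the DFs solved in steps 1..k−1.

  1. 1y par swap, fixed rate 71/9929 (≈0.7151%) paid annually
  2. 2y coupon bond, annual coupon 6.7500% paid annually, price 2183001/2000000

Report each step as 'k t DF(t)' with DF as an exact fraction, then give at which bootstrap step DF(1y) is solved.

step 1 [1y] swap r/1=71/9929: DF=(1 − 71/9929·(0))/(1+71/9929) = 9929/10000 ≈ 0.992900
step 2 [2y] bond c/1=27/400: DF=(2183001/2000000 − 27/400·(0.992900))/(1+27/400) = 9597/10000 ≈ 0.959700

1 1 9929/10000
2 2 9597/10000
DF(1y) is solved at step 1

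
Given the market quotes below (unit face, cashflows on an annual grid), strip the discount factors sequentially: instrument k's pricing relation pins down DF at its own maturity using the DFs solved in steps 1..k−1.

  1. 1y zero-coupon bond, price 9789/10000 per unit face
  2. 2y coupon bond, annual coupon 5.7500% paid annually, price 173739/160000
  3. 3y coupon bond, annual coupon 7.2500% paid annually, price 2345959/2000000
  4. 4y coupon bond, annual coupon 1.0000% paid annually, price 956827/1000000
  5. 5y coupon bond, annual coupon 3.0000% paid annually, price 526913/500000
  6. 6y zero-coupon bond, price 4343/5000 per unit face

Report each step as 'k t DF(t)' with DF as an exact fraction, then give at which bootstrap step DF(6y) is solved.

step 1 [1y] zero: DF = P = 9789/10000 ≈ 0.978900
step 2 [2y] bond c/1=23/400: DF=(173739/160000 − 23/400·(0.978900))/(1+23/400) = 1217/1250 ≈ 0.973600
step 3 [3y] bond c/1=29/400: DF=(2345959/2000000 − 29/400·(0.978900+0.973600))/(1+29/400) = 9617/10000 ≈ 0.961700
step 4 [4y] bond c/1=1/100: DF=(956827/1000000 − 1/100·(0.978900+0.973600+0.961700))/(1+1/100) = 1837/2000 ≈ 0.918500
step 5 [5y] bond c/1=3/100: DF=(526913/500000 − 3/100·(0.978900+0.973600+0.961700+0.918500))/(1+3/100) = 1823/2000 ≈ 0.911500
step 6 [6y] zero: DF = P = 4343/5000 ≈ 0.868600

1 1 9789/10000
2 2 1217/1250
3 3 9617/10000
4 4 1837/2000
5 5 1823/2000
6 6 4343/5000
DF(6y) is solved at step 6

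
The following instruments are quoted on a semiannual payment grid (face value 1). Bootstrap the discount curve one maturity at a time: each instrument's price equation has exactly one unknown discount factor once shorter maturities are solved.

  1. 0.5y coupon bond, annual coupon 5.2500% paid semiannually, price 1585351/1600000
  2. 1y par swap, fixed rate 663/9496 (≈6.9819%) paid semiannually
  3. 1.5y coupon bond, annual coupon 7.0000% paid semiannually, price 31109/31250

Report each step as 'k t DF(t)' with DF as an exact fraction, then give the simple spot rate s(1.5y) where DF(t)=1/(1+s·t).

1 1/2 1931/2000
2 1 9337/10000
3 3/2 561/625
s(1.5y) = (1/(561/625) − 1)/(3/2) = 128/1683 ≈ 7.6055%

step 1 [0.5y] bond c/2=21/800: DF=(1585351/1600000 − 21/800·(0))/(1+21/800) = 1931/2000 ≈ 0.965500
step 2 [1y] swap r/2=663/18992: DF=(1 − 663/18992·(0.965500))/(1+663/18992) = 9337/10000 ≈ 0.933700
step 3 [1.5y] bond c/2=7/200: DF=(31109/31250 − 7/200·(0.965500+0.933700))/(1+7/200) = 561/625 ≈ 0.897600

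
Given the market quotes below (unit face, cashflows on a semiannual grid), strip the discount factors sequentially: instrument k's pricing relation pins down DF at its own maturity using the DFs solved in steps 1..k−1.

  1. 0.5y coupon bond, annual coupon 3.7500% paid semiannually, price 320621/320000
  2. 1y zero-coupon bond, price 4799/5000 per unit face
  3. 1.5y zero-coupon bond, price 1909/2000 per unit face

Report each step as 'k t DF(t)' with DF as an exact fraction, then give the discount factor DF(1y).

1 1/2 1967/2000
2 1 4799/5000
3 3/2 1909/2000
DF(1y) = 4799/5000 ≈ 0.959800

step 1 [0.5y] bond c/2=3/160: DF=(320621/320000 − 3/160·(0))/(1+3/160) = 1967/2000 ≈ 0.983500
step 2 [1y] zero: DF = P = 4799/5000 ≈ 0.959800
step 3 [1.5y] zero: DF = P = 1909/2000 ≈ 0.954500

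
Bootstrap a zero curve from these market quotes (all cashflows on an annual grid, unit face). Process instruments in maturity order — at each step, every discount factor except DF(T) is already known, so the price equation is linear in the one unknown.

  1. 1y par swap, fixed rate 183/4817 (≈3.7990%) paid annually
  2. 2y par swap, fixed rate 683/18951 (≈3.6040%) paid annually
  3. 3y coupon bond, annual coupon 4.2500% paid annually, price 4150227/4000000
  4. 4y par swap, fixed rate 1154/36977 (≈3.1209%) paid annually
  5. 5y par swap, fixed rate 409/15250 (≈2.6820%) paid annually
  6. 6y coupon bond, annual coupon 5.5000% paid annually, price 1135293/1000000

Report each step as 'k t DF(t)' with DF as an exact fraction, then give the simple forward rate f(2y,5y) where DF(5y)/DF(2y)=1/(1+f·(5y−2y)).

1 1 4817/5000
2 2 9317/10000
3 3 459/500
4 4 4423/5000
5 5 8773/10000
6 6 1047/1250
f(2y,5y) = ((9317/10000)/(8773/10000) − 1)/(3) = 544/26319 ≈ 2.0669%

step 1 [1y] swap r/1=183/4817: DF=(1 − 183/4817·(0))/(1+183/4817) = 4817/5000 ≈ 0.963400
step 2 [2y] swap r/1=683/18951: DF=(1 − 683/18951·(0.963400))/(1+683/18951) = 9317/10000 ≈ 0.931700
step 3 [3y] bond c/1=17/400: DF=(4150227/4000000 − 17/400·(0.963400+0.931700))/(1+17/400) = 459/500 ≈ 0.918000
step 4 [4y] swap r/1=1154/36977: DF=(1 − 1154/36977·(0.963400+0.931700+0.918000))/(1+1154/36977) = 4423/5000 ≈ 0.884600
step 5 [5y] swap r/1=409/15250: DF=(1 − 409/15250·(0.963400+0.931700+0.918000+0.884600))/(1+409/15250) = 8773/10000 ≈ 0.877300
step 6 [6y] bond c/1=11/200: DF=(1135293/1000000 − 11/200·(0.963400+0.931700+0.918000+0.884600+0.877300))/(1+11/200) = 1047/1250 ≈ 0.837600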